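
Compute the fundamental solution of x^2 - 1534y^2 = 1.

(x, y) = (235, 6)

First expand sqrt(1534) as a continued fraction. With x_i = (sqrt(1534) + m_i)/d_i and (m_0, d_0) = (0, 1): a_0 = floor(sqrt(1534)) = 39, since 39^2 = 1521 <= 1534 < 1600 = 40^2.
Iterate m_{i+1} = d_i*a_i - m_i, d_{i+1} = (1534 - m_{i+1}^2)/d_i, a_{i+1} = floor((a_0 + m_{i+1})/d_{i+1}):
  m_1 = 1*39 - 0 = 39, d_1 = (1534 - 39^2)/1 = 13/1 = 13, a_1 = floor((39 + 39)/13) = 6.
  m_2 = 13*6 - 39 = 39, d_2 = (1534 - 39^2)/13 = 13/13 = 1, a_2 = floor((39 + 39)/1) = 78.
  m_3 = 1*78 - 39 = 39, d_3 = (1534 - 39^2)/1 = 13/1 = 13: (m_3, d_3) = (m_1, d_1) = (39, 13), so from here the quotients repeat a_1, a_2; the period length is 2.
So sqrt(1534) = [39; (6, 78)] with period length k = 2.
k is even, so the fundamental solution of x^2 - 1534y^2 = 1 is (p_{k-1}, q_{k-1}) = (p_1, q_1); compute convergents through index 1.
Convergents (p_i = a_i*p_{i-1} + p_{i-2}, q_i = a_i*q_{i-1} + q_{i-2} with p_{-2}=0, p_{-1}=1, q_{-2}=1, q_{-1}=0):
  i=0: a_0=39, p_0 = 39*1 + 0 = 39, q_0 = 39*0 + 1 = 1.
  i=1: a_1=6, p_1 = 6*39 + 1 = 235, q_1 = 6*1 + 0 = 6.
Check: 235^2 - 1534*6^2 = 55225 - 55224 = 1, so (x, y) = (235, 6) solves the equation, and by the theorem it is the least positive solution.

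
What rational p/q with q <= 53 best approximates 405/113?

43/12

Expand x = 405/113 as a continued fraction with the Euclidean algorithm:
  405 = 3*113 + 66, so a_0 = 3.
  113 = 1*66 + 47, so a_1 = 1.
  66 = 1*47 + 19, so a_2 = 1.
  47 = 2*19 + 9, so a_3 = 2.
  19 = 2*9 + 1, so a_4 = 2.
  9 = 9*1 + 0, so a_5 = 9.
so x = [3; 1, 1, 2, 2, 9].
Convergents (p_i = a_i*p_{i-1} + p_{i-2}, q_i = a_i*q_{i-1} + q_{i-2} with p_{-2}=0, p_{-1}=1, q_{-2}=1, q_{-1}=0), until the denominator exceeds 53:
  i=0: a_0=3, p_0 = 3*1 + 0 = 3, q_0 = 3*0 + 1 = 1.
  i=1: a_1=1, p_1 = 1*3 + 1 = 4, q_1 = 1*1 + 0 = 1.
  i=2: a_2=1, p_2 = 1*4 + 3 = 7, q_2 = 1*1 + 1 = 2.
  i=3: a_3=2, p_3 = 2*7 + 4 = 18, q_3 = 2*2 + 1 = 5.
  i=4: a_4=2, p_4 = 2*18 + 7 = 43, q_4 = 2*5 + 2 = 12.
  i=5: a_5=9, p_5 = 9*43 + 18 = 405, q_5 = 9*12 + 5 = 113.
q_5 = 113 > 53, so the last convergent with denominator <= 53 is p_4/q_4 = 43/12.
The closest fraction with denominator <= 53 is either p_4/q_4 or the intermediate fraction (k*p_4 + p_3)/(k*q_4 + q_3) with the largest k >= 1 whose denominator stays <= 53; these approach x as k grows, and every other convergent or intermediate fraction in range is farther away.
Largest k: floor((53 - q_3)/q_4) = floor((53 - 5)/12) = 4.
That gives (4*43 + 18)/(4*12 + 5) = 190/53.
Compare the errors: |x - 43/12| = |405*12 - 43*113|/(113*12) = 1/1356, and |x - 190/53| = |405*53 - 190*113|/(113*53) = 5/5989.
Cross-multiplying, 1*5989 = 5989 < 6780 = 5*1356, so 1/1356 is smaller: the convergent 43/12 is closer to x than 190/53.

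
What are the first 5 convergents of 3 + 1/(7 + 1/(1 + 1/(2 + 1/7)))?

3/1, 22/7, 25/8, 72/23, 529/169

Using the convergent recurrence p_i = a_i*p_{i-1} + p_{i-2}, q_i = a_i*q_{i-1} + q_{i-2} with p_{-2}=0, p_{-1}=1, q_{-2}=1, q_{-1}=0:
  i=0: a_0=3, p_0 = 3*1 + 0 = 3, q_0 = 3*0 + 1 = 1.
  i=1: a_1=7, p_1 = 7*3 + 1 = 22, q_1 = 7*1 + 0 = 7.
  i=2: a_2=1, p_2 = 1*22 + 3 = 25, q_2 = 1*7 + 1 = 8.
  i=3: a_3=2, p_3 = 2*25 + 22 = 72, q_3 = 2*8 + 7 = 23.
  i=4: a_4=7, p_4 = 7*72 + 25 = 529, q_4 = 7*23 + 8 = 169.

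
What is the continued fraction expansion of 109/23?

Run the Euclidean algorithm on 109 and 23; the successive quotients are the partial quotients a_0, a_1, ... (each step inverts the fractional part left over by the previous one):
  109 = 4*23 + 17, so a_0 = 4.
  23 = 1*17 + 6, so a_1 = 1.
  17 = 2*6 + 5, so a_2 = 2.
  6 = 1*5 + 1, so a_3 = 1.
  5 = 5*1 + 0, so a_4 = 5.
The remainder reaches 0 after 5 divisions, so the expansion has 5 partial quotients, read off in order.

[4; 1, 2, 1, 5]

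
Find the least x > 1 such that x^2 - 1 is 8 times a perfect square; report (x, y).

First expand sqrt(8) as a continued fraction. With x_i = (sqrt(8) + m_i)/d_i and (m_0, d_0) = (0, 1): a_0 = floor(sqrt(8)) = 2, since 2^2 = 4 <= 8 < 9 = 3^2.
Iterate m_{i+1} = d_i*a_i - m_i, d_{i+1} = (8 - m_{i+1}^2)/d_i, a_{i+1} = floor((a_0 + m_{i+1})/d_{i+1}):
  m_1 = 1*2 - 0 = 2, d_1 = (8 - 2^2)/1 = 4/1 = 4, a_1 = floor((2 + 2)/4) = 1.
  m_2 = 4*1 - 2 = 2, d_2 = (8 - 2^2)/4 = 4/4 = 1, a_2 = floor((2 + 2)/1) = 4.
  m_3 = 1*4 - 2 = 2, d_3 = (8 - 2^2)/1 = 4/1 = 4: (m_3, d_3) = (m_1, d_1) = (2, 4), so from here the quotients repeat a_1, a_2; the period length is 2.
So sqrt(8) = [2; (1, 4)] with period length k = 2.
k is even, so the fundamental solution of x^2 - 8y^2 = 1 is (p_{k-1}, q_{k-1}) = (p_1, q_1); compute convergents through index 1.
Convergents (p_i = a_i*p_{i-1} + p_{i-2}, q_i = a_i*q_{i-1} + q_{i-2} with p_{-2}=0, p_{-1}=1, q_{-2}=1, q_{-1}=0):
  i=0: a_0=2, p_0 = 2*1 + 0 = 2, q_0 = 2*0 + 1 = 1.
  i=1: a_1=1, p_1 = 1*2 + 1 = 3, q_1 = 1*1 + 0 = 1.
Check: 3^2 - 8*1^2 = 9 - 8 = 1, so (x, y) = (3, 1) solves the equation, and by the theorem it is the least positive solution.

(x, y) = (3, 1)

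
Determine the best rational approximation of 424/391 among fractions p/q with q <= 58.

Expand x = 424/391 as a continued fraction with the Euclidean algorithm:
  424 = 1*391 + 33, so a_0 = 1.
  391 = 11*33 + 28, so a_1 = 11.
  33 = 1*28 + 5, so a_2 = 1.
  28 = 5*5 + 3, so a_3 = 5.
  5 = 1*3 + 2, so a_4 = 1.
  3 = 1*2 + 1, so a_5 = 1.
  2 = 2*1 + 0, so a_6 = 2.
so x = [1; 11, 1, 5, 1, 1, 2].
Convergents (p_i = a_i*p_{i-1} + p_{i-2}, q_i = a_i*q_{i-1} + q_{i-2} with p_{-2}=0, p_{-1}=1, q_{-2}=1, q_{-1}=0), until the denominator exceeds 58:
  i=0: a_0=1, p_0 = 1*1 + 0 = 1, q_0 = 1*0 + 1 = 1.
  i=1: a_1=11, p_1 = 11*1 + 1 = 12, q_1 = 11*1 + 0 = 11.
  i=2: a_2=1, p_2 = 1*12 + 1 = 13, q_2 = 1*11 + 1 = 12.
  i=3: a_3=5, p_3 = 5*13 + 12 = 77, q_3 = 5*12 + 11 = 71.
q_3 = 71 > 58, so the last convergent with denominator <= 58 is p_2/q_2 = 13/12.
The closest fraction with denominator <= 58 is either p_2/q_2 or the intermediate fraction (k*p_2 + p_1)/(k*q_2 + q_1) with the largest k >= 1 whose denominator stays <= 58; these approach x as k grows, and every other convergent or intermediate fraction in range is farther away.
Largest k: floor((58 - q_1)/q_2) = floor((58 - 11)/12) = 3.
That gives (3*13 + 12)/(3*12 + 11) = 51/47.
Compare the errors: |x - 13/12| = |424*12 - 13*391|/(391*12) = 5/4692, and |x - 51/47| = |424*47 - 51*391|/(391*47) = 13/18377.
Cross-multiplying, 13*4692 = 60996 < 91885 = 5*18377, so 13/18377 is smaller: the intermediate fraction 51/47 is closer to x than 13/12.

51/47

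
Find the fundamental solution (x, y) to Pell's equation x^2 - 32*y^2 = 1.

(x, y) = (17, 3)

First expand sqrt(32) as a continued fraction. With x_i = (sqrt(32) + m_i)/d_i and (m_0, d_0) = (0, 1): a_0 = floor(sqrt(32)) = 5, since 5^2 = 25 <= 32 < 36 = 6^2.
Iterate m_{i+1} = d_i*a_i - m_i, d_{i+1} = (32 - m_{i+1}^2)/d_i, a_{i+1} = floor((a_0 + m_{i+1})/d_{i+1}):
  m_1 = 1*5 - 0 = 5, d_1 = (32 - 5^2)/1 = 7/1 = 7, a_1 = floor((5 + 5)/7) = 1.
  m_2 = 7*1 - 5 = 2, d_2 = (32 - 2^2)/7 = 28/7 = 4, a_2 = floor((5 + 2)/4) = 1.
  m_3 = 4*1 - 2 = 2, d_3 = (32 - 2^2)/4 = 28/4 = 7, a_3 = floor((5 + 2)/7) = 1.
  m_4 = 7*1 - 2 = 5, d_4 = (32 - 5^2)/7 = 7/7 = 1, a_4 = floor((5 + 5)/1) = 10.
  m_5 = 1*10 - 5 = 5, d_5 = (32 - 5^2)/1 = 7/1 = 7: (m_5, d_5) = (m_1, d_1) = (5, 7), so from here the quotients repeat a_1, ..., a_4; the period length is 4.
So sqrt(32) = [5; (1, 1, 1, 10)] with period length k = 4.
k is even, so the fundamental solution of x^2 - 32y^2 = 1 is (p_{k-1}, q_{k-1}) = (p_3, q_3); compute convergents through index 3.
Convergents (p_i = a_i*p_{i-1} + p_{i-2}, q_i = a_i*q_{i-1} + q_{i-2} with p_{-2}=0, p_{-1}=1, q_{-2}=1, q_{-1}=0):
  i=0: a_0=5, p_0 = 5*1 + 0 = 5, q_0 = 5*0 + 1 = 1.
  i=1: a_1=1, p_1 = 1*5 + 1 = 6, q_1 = 1*1 + 0 = 1.
  i=2: a_2=1, p_2 = 1*6 + 5 = 11, q_2 = 1*1 + 1 = 2.
  i=3: a_3=1, p_3 = 1*11 + 6 = 17, q_3 = 1*2 + 1 = 3.
Check: 17^2 - 32*3^2 = 289 - 288 = 1, so (x, y) = (17, 3) solves the equation, and by the theorem it is the least positive solution.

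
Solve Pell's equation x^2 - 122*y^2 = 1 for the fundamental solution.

First expand sqrt(122) as a continued fraction. With x_i = (sqrt(122) + m_i)/d_i and (m_0, d_0) = (0, 1): a_0 = floor(sqrt(122)) = 11, since 11^2 = 121 <= 122 < 144 = 12^2.
Iterate m_{i+1} = d_i*a_i - m_i, d_{i+1} = (122 - m_{i+1}^2)/d_i, a_{i+1} = floor((a_0 + m_{i+1})/d_{i+1}):
  m_1 = 1*11 - 0 = 11, d_1 = (122 - 11^2)/1 = 1/1 = 1, a_1 = floor((11 + 11)/1) = 22.
  m_2 = 1*22 - 11 = 11, d_2 = (122 - 11^2)/1 = 1/1 = 1: (m_2, d_2) = (m_1, d_1) = (11, 1), so from here the quotient a_1 repeats; the period length is 1.
So sqrt(122) = [11; (22)] with period length k = 1.
k is odd, so (p_{k-1}, q_{k-1}) only solves x^2 - 122y^2 = -1 and the fundamental solution of x^2 - 122y^2 = 1 is (p_{2k-1}, q_{2k-1}) = (p_1, q_1); compute convergents through index 1, running through the period twice.
Convergents (p_i = a_i*p_{i-1} + p_{i-2}, q_i = a_i*q_{i-1} + q_{i-2} with p_{-2}=0, p_{-1}=1, q_{-2}=1, q_{-1}=0):
  i=0: a_0=11, p_0 = 11*1 + 0 = 11, q_0 = 11*0 + 1 = 1.
  i=1: a_1=22, p_1 = 22*11 + 1 = 243, q_1 = 22*1 + 0 = 22.
Indeed p_0^2 - 122*q_0^2 = 121 - 122 = -1, not +1.
Check: 243^2 - 122*22^2 = 59049 - 59048 = 1, so (x, y) = (243, 22) solves the equation, and by the theorem it is the least positive solution.

(x, y) = (243, 22)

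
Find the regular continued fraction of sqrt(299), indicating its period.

Write x_i = (sqrt(299) + m_i)/d_i with (m_0, d_0) = (0, 1). a_0 = floor(sqrt(299)) = 17, since 17^2 = 289 <= 299 < 324 = 18^2.
Iterate m_{i+1} = d_i*a_i - m_i, d_{i+1} = (299 - m_{i+1}^2)/d_i, a_{i+1} = floor((a_0 + m_{i+1})/d_{i+1}):
  m_1 = 1*17 - 0 = 17, d_1 = (299 - 17^2)/1 = 10/1 = 10, a_1 = floor((17 + 17)/10) = 3.
  m_2 = 10*3 - 17 = 13, d_2 = (299 - 13^2)/10 = 130/10 = 13, a_2 = floor((17 + 13)/13) = 2.
  m_3 = 13*2 - 13 = 13, d_3 = (299 - 13^2)/13 = 130/13 = 10, a_3 = floor((17 + 13)/10) = 3.
  m_4 = 10*3 - 13 = 17, d_4 = (299 - 17^2)/10 = 10/10 = 1, a_4 = floor((17 + 17)/1) = 34.
  m_5 = 1*34 - 17 = 17, d_5 = (299 - 17^2)/1 = 10/1 = 10: (m_5, d_5) = (m_1, d_1) = (17, 10), so from here the quotients repeat a_1, ..., a_4; the period length is 4.
Hence the expansion of sqrt(299) is a_0 = 17 followed by the repeating block 3, 2, 3, 34 (period 4).

[17; (3, 2, 3, 34)]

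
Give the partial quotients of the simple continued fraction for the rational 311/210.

Run the Euclidean algorithm on 311 and 210; the successive quotients are the partial quotients a_0, a_1, ... (each step inverts the fractional part left over by the previous one):
  311 = 1*210 + 101, so a_0 = 1.
  210 = 2*101 + 8, so a_1 = 2.
  101 = 12*8 + 5, so a_2 = 12.
  8 = 1*5 + 3, so a_3 = 1.
  5 = 1*3 + 2, so a_4 = 1.
  3 = 1*2 + 1, so a_5 = 1.
  2 = 2*1 + 0, so a_6 = 2.
The remainder reaches 0 after 7 divisions, so the expansion has 7 partial quotients, read off in order.

[1; 2, 12, 1, 1, 1, 2]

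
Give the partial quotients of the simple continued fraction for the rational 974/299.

Run the Euclidean algorithm on 974 and 299; the successive quotients are the partial quotients a_0, a_1, ... (each step inverts the fractional part left over by the previous one):
  974 = 3*299 + 77, so a_0 = 3.
  299 = 3*77 + 68, so a_1 = 3.
  77 = 1*68 + 9, so a_2 = 1.
  68 = 7*9 + 5, so a_3 = 7.
  9 = 1*5 + 4, so a_4 = 1.
  5 = 1*4 + 1, so a_5 = 1.
  4 = 4*1 + 0, so a_6 = 4.
The remainder reaches 0 after 7 divisions, so the expansion has 7 partial quotients, read off in order.

[3; 3, 1, 7, 1, 1, 4]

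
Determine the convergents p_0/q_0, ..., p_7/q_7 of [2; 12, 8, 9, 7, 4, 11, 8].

2/1, 25/12, 202/97, 1843/885, 13103/6292, 54255/26053, 609908/292875, 4933519/2369053

Using the convergent recurrence p_i = a_i*p_{i-1} + p_{i-2}, q_i = a_i*q_{i-1} + q_{i-2} with p_{-2}=0, p_{-1}=1, q_{-2}=1, q_{-1}=0:
  i=0: a_0=2, p_0 = 2*1 + 0 = 2, q_0 = 2*0 + 1 = 1.
  i=1: a_1=12, p_1 = 12*2 + 1 = 25, q_1 = 12*1 + 0 = 12.
  i=2: a_2=8, p_2 = 8*25 + 2 = 202, q_2 = 8*12 + 1 = 97.
  i=3: a_3=9, p_3 = 9*202 + 25 = 1843, q_3 = 9*97 + 12 = 885.
  i=4: a_4=7, p_4 = 7*1843 + 202 = 13103, q_4 = 7*885 + 97 = 6292.
  i=5: a_5=4, p_5 = 4*13103 + 1843 = 54255, q_5 = 4*6292 + 885 = 26053.
  i=6: a_6=11, p_6 = 11*54255 + 13103 = 609908, q_6 = 11*26053 + 6292 = 292875.
  i=7: a_7=8, p_7 = 8*609908 + 54255 = 4933519, q_7 = 8*292875 + 26053 = 2369053.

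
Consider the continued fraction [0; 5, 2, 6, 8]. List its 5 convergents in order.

Using the convergent recurrence p_i = a_i*p_{i-1} + p_{i-2}, q_i = a_i*q_{i-1} + q_{i-2} with p_{-2}=0, p_{-1}=1, q_{-2}=1, q_{-1}=0:
  i=0: a_0=0, p_0 = 0*1 + 0 = 0, q_0 = 0*0 + 1 = 1.
  i=1: a_1=5, p_1 = 5*0 + 1 = 1, q_1 = 5*1 + 0 = 5.
  i=2: a_2=2, p_2 = 2*1 + 0 = 2, q_2 = 2*5 + 1 = 11.
  i=3: a_3=6, p_3 = 6*2 + 1 = 13, q_3 = 6*11 + 5 = 71.
  i=4: a_4=8, p_4 = 8*13 + 2 = 106, q_4 = 8*71 + 11 = 579.

0/1, 1/5, 2/11, 13/71, 106/579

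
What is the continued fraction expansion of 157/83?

Run the Euclidean algorithm on 157 and 83; the successive quotients are the partial quotients a_0, a_1, ... (each step inverts the fractional part left over by the previous one):
  157 = 1*83 + 74, so a_0 = 1.
  83 = 1*74 + 9, so a_1 = 1.
  74 = 8*9 + 2, so a_2 = 8.
  9 = 4*2 + 1, so a_3 = 4.
  2 = 2*1 + 0, so a_4 = 2.
The remainder reaches 0 after 5 divisions, so the expansion has 5 partial quotients, read off in order.

[1; 1, 8, 4, 2]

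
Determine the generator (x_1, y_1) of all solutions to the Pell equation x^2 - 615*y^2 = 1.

First expand sqrt(615) as a continued fraction. With x_i = (sqrt(615) + m_i)/d_i and (m_0, d_0) = (0, 1): a_0 = floor(sqrt(615)) = 24, since 24^2 = 576 <= 615 < 625 = 25^2.
Iterate m_{i+1} = d_i*a_i - m_i, d_{i+1} = (615 - m_{i+1}^2)/d_i, a_{i+1} = floor((a_0 + m_{i+1})/d_{i+1}):
  m_1 = 1*24 - 0 = 24, d_1 = (615 - 24^2)/1 = 39/1 = 39, a_1 = floor((24 + 24)/39) = 1.
  m_2 = 39*1 - 24 = 15, d_2 = (615 - 15^2)/39 = 390/39 = 10, a_2 = floor((24 + 15)/10) = 3.
  m_3 = 10*3 - 15 = 15, d_3 = (615 - 15^2)/10 = 390/10 = 39, a_3 = floor((24 + 15)/39) = 1.
  m_4 = 39*1 - 15 = 24, d_4 = (615 - 24^2)/39 = 39/39 = 1, a_4 = floor((24 + 24)/1) = 48.
  m_5 = 1*48 - 24 = 24, d_5 = (615 - 24^2)/1 = 39/1 = 39: (m_5, d_5) = (m_1, d_1) = (24, 39), so from here the quotients repeat a_1, ..., a_4; the period length is 4.
So sqrt(615) = [24; (1, 3, 1, 48)] with period length k = 4.
k is even, so the fundamental solution of x^2 - 615y^2 = 1 is (p_{k-1}, q_{k-1}) = (p_3, q_3); compute convergents through index 3.
Convergents (p_i = a_i*p_{i-1} + p_{i-2}, q_i = a_i*q_{i-1} + q_{i-2} with p_{-2}=0, p_{-1}=1, q_{-2}=1, q_{-1}=0):
  i=0: a_0=24, p_0 = 24*1 + 0 = 24, q_0 = 24*0 + 1 = 1.
  i=1: a_1=1, p_1 = 1*24 + 1 = 25, q_1 = 1*1 + 0 = 1.
  i=2: a_2=3, p_2 = 3*25 + 24 = 99, q_2 = 3*1 + 1 = 4.
  i=3: a_3=1, p_3 = 1*99 + 25 = 124, q_3 = 1*4 + 1 = 5.
Check: 124^2 - 615*5^2 = 15376 - 15375 = 1, so (x, y) = (124, 5) solves the equation, and by the theorem it is the least positive solution.

(x, y) = (124, 5)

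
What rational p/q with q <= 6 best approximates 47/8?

35/6

Expand x = 47/8 as a continued fraction with the Euclidean algorithm:
  47 = 5*8 + 7, so a_0 = 5.
  8 = 1*7 + 1, so a_1 = 1.
  7 = 7*1 + 0, so a_2 = 7.
so x = [5; 1, 7].
Convergents (p_i = a_i*p_{i-1} + p_{i-2}, q_i = a_i*q_{i-1} + q_{i-2} with p_{-2}=0, p_{-1}=1, q_{-2}=1, q_{-1}=0), until the denominator exceeds 6:
  i=0: a_0=5, p_0 = 5*1 + 0 = 5, q_0 = 5*0 + 1 = 1.
  i=1: a_1=1, p_1 = 1*5 + 1 = 6, q_1 = 1*1 + 0 = 1.
  i=2: a_2=7, p_2 = 7*6 + 5 = 47, q_2 = 7*1 + 1 = 8.
q_2 = 8 > 6, so the last convergent with denominator <= 6 is p_1/q_1 = 6/1.
The closest fraction with denominator <= 6 is either p_1/q_1 or the intermediate fraction (k*p_1 + p_0)/(k*q_1 + q_0) with the largest k >= 1 whose denominator stays <= 6; these approach x as k grows, and every other convergent or intermediate fraction in range is farther away.
Largest k: floor((6 - q_0)/q_1) = floor((6 - 1)/1) = 5.
That gives (5*6 + 5)/(5*1 + 1) = 35/6.
Compare the errors: |x - 6/1| = |47*1 - 6*8|/(8*1) = 1/8, and |x - 35/6| = |47*6 - 35*8|/(8*6) = 2/48.
Cross-multiplying, 2*8 = 16 < 48 = 1*48, so 2/48 is smaller: the intermediate fraction 35/6 is closer to x than 6/1.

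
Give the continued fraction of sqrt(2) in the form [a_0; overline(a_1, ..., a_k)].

[1; overline(2)]

Write x_i = (sqrt(2) + m_i)/d_i with (m_0, d_0) = (0, 1). a_0 = floor(sqrt(2)) = 1, since 1^2 = 1 <= 2 < 4 = 2^2.
Iterate m_{i+1} = d_i*a_i - m_i, d_{i+1} = (2 - m_{i+1}^2)/d_i, a_{i+1} = floor((a_0 + m_{i+1})/d_{i+1}):
  m_1 = 1*1 - 0 = 1, d_1 = (2 - 1^2)/1 = 1/1 = 1, a_1 = floor((1 + 1)/1) = 2.
  m_2 = 1*2 - 1 = 1, d_2 = (2 - 1^2)/1 = 1/1 = 1: (m_2, d_2) = (m_1, d_1) = (1, 1), so from here the quotient a_1 repeats; the period length is 1.
Hence the expansion of sqrt(2) is a_0 = 1 followed by the repeating block 2 (period 1).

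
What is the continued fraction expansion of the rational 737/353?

Run the Euclidean algorithm on 737 and 353; the successive quotients are the partial quotients a_0, a_1, ... (each step inverts the fractional part left over by the previous one):
  737 = 2*353 + 31, so a_0 = 2.
  353 = 11*31 + 12, so a_1 = 11.
  31 = 2*12 + 7, so a_2 = 2.
  12 = 1*7 + 5, so a_3 = 1.
  7 = 1*5 + 2, so a_4 = 1.
  5 = 2*2 + 1, so a_5 = 2.
  2 = 2*1 + 0, so a_6 = 2.
The remainder reaches 0 after 7 divisions, so the expansion has 7 partial quotients, read off in order.

[2; 11, 2, 1, 1, 2, 2]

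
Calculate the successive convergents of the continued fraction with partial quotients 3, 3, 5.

Using the convergent recurrence p_i = a_i*p_{i-1} + p_{i-2}, q_i = a_i*q_{i-1} + q_{i-2} with p_{-2}=0, p_{-1}=1, q_{-2}=1, q_{-1}=0:
  i=0: a_0=3, p_0 = 3*1 + 0 = 3, q_0 = 3*0 + 1 = 1.
  i=1: a_1=3, p_1 = 3*3 + 1 = 10, q_1 = 3*1 + 0 = 3.
  i=2: a_2=5, p_2 = 5*10 + 3 = 53, q_2 = 5*3 + 1 = 16.

3/1, 10/3, 53/16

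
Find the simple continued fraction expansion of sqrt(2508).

Write x_i = (sqrt(2508) + m_i)/d_i with (m_0, d_0) = (0, 1). a_0 = floor(sqrt(2508)) = 50, since 50^2 = 2500 <= 2508 < 2601 = 51^2.
Iterate m_{i+1} = d_i*a_i - m_i, d_{i+1} = (2508 - m_{i+1}^2)/d_i, a_{i+1} = floor((a_0 + m_{i+1})/d_{i+1}):
  m_1 = 1*50 - 0 = 50, d_1 = (2508 - 50^2)/1 = 8/1 = 8, a_1 = floor((50 + 50)/8) = 12.
  m_2 = 8*12 - 50 = 46, d_2 = (2508 - 46^2)/8 = 392/8 = 49, a_2 = floor((50 + 46)/49) = 1.
  m_3 = 49*1 - 46 = 3, d_3 = (2508 - 3^2)/49 = 2499/49 = 51, a_3 = floor((50 + 3)/51) = 1.
  m_4 = 51*1 - 3 = 48, d_4 = (2508 - 48^2)/51 = 204/51 = 4, a_4 = floor((50 + 48)/4) = 24.
  m_5 = 4*24 - 48 = 48, d_5 = (2508 - 48^2)/4 = 204/4 = 51, a_5 = floor((50 + 48)/51) = 1.
  m_6 = 51*1 - 48 = 3, d_6 = (2508 - 3^2)/51 = 2499/51 = 49, a_6 = floor((50 + 3)/49) = 1.
  m_7 = 49*1 - 3 = 46, d_7 = (2508 - 46^2)/49 = 392/49 = 8, a_7 = floor((50 + 46)/8) = 12.
  m_8 = 8*12 - 46 = 50, d_8 = (2508 - 50^2)/8 = 8/8 = 1, a_8 = floor((50 + 50)/1) = 100.
  m_9 = 1*100 - 50 = 50, d_9 = (2508 - 50^2)/1 = 8/1 = 8: (m_9, d_9) = (m_1, d_1) = (50, 8), so from here the quotients repeat a_1, ..., a_8; the period length is 8.
Hence the expansion of sqrt(2508) is a_0 = 50 followed by the repeating block 12, 1, 1, 24, 1, 1, 12, 100 (period 8).

[50; (12, 1, 1, 24, 1, 1, 12, 100)]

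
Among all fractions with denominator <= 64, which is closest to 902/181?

Expand x = 902/181 as a continued fraction with the Euclidean algorithm:
  902 = 4*181 + 178, so a_0 = 4.
  181 = 1*178 + 3, so a_1 = 1.
  178 = 59*3 + 1, so a_2 = 59.
  3 = 3*1 + 0, so a_3 = 3.
so x = [4; 1, 59, 3].
Convergents (p_i = a_i*p_{i-1} + p_{i-2}, q_i = a_i*q_{i-1} + q_{i-2} with p_{-2}=0, p_{-1}=1, q_{-2}=1, q_{-1}=0), until the denominator exceeds 64:
  i=0: a_0=4, p_0 = 4*1 + 0 = 4, q_0 = 4*0 + 1 = 1.
  i=1: a_1=1, p_1 = 1*4 + 1 = 5, q_1 = 1*1 + 0 = 1.
  i=2: a_2=59, p_2 = 59*5 + 4 = 299, q_2 = 59*1 + 1 = 60.
  i=3: a_3=3, p_3 = 3*299 + 5 = 902, q_3 = 3*60 + 1 = 181.
q_3 = 181 > 64, so the last convergent with denominator <= 64 is p_2/q_2 = 299/60.
The closest fraction with denominator <= 64 is either p_2/q_2 or the intermediate fraction (k*p_2 + p_1)/(k*q_2 + q_1) with the largest k >= 1 whose denominator stays <= 64; these approach x as k grows, and every other convergent or intermediate fraction in range is farther away.
Largest k: floor((64 - q_1)/q_2) = floor((64 - 1)/60) = 1.
That gives (1*299 + 5)/(1*60 + 1) = 304/61.
Compare the errors: |x - 299/60| = |902*60 - 299*181|/(181*60) = 1/10860, and |x - 304/61| = |902*61 - 304*181|/(181*61) = 2/11041.
Cross-multiplying, 1*11041 = 11041 < 21720 = 2*10860, so 1/10860 is smaller: the convergent 299/60 is closer to x than 304/61.

299/60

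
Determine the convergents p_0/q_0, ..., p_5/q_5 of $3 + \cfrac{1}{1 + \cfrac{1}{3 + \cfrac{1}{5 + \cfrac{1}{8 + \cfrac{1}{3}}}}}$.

Using the convergent recurrence p_i = a_i*p_{i-1} + p_{i-2}, q_i = a_i*q_{i-1} + q_{i-2} with p_{-2}=0, p_{-1}=1, q_{-2}=1, q_{-1}=0:
  i=0: a_0=3, p_0 = 3*1 + 0 = 3, q_0 = 3*0 + 1 = 1.
  i=1: a_1=1, p_1 = 1*3 + 1 = 4, q_1 = 1*1 + 0 = 1.
  i=2: a_2=3, p_2 = 3*4 + 3 = 15, q_2 = 3*1 + 1 = 4.
  i=3: a_3=5, p_3 = 5*15 + 4 = 79, q_3 = 5*4 + 1 = 21.
  i=4: a_4=8, p_4 = 8*79 + 15 = 647, q_4 = 8*21 + 4 = 172.
  i=5: a_5=3, p_5 = 3*647 + 79 = 2020, q_5 = 3*172 + 21 = 537.

3/1, 4/1, 15/4, 79/21, 647/172, 2020/537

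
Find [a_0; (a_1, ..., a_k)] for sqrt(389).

Write x_i = (sqrt(389) + m_i)/d_i with (m_0, d_0) = (0, 1). a_0 = floor(sqrt(389)) = 19, since 19^2 = 361 <= 389 < 400 = 20^2.
Iterate m_{i+1} = d_i*a_i - m_i, d_{i+1} = (389 - m_{i+1}^2)/d_i, a_{i+1} = floor((a_0 + m_{i+1})/d_{i+1}):
  m_1 = 1*19 - 0 = 19, d_1 = (389 - 19^2)/1 = 28/1 = 28, a_1 = floor((19 + 19)/28) = 1.
  m_2 = 28*1 - 19 = 9, d_2 = (389 - 9^2)/28 = 308/28 = 11, a_2 = floor((19 + 9)/11) = 2.
  m_3 = 11*2 - 9 = 13, d_3 = (389 - 13^2)/11 = 220/11 = 20, a_3 = floor((19 + 13)/20) = 1.
  m_4 = 20*1 - 13 = 7, d_4 = (389 - 7^2)/20 = 340/20 = 17, a_4 = floor((19 + 7)/17) = 1.
  m_5 = 17*1 - 7 = 10, d_5 = (389 - 10^2)/17 = 289/17 = 17, a_5 = floor((19 + 10)/17) = 1.
  m_6 = 17*1 - 10 = 7, d_6 = (389 - 7^2)/17 = 340/17 = 20, a_6 = floor((19 + 7)/20) = 1.
  m_7 = 20*1 - 7 = 13, d_7 = (389 - 13^2)/20 = 220/20 = 11, a_7 = floor((19 + 13)/11) = 2.
  m_8 = 11*2 - 13 = 9, d_8 = (389 - 9^2)/11 = 308/11 = 28, a_8 = floor((19 + 9)/28) = 1.
  m_9 = 28*1 - 9 = 19, d_9 = (389 - 19^2)/28 = 28/28 = 1, a_9 = floor((19 + 19)/1) = 38.
  m_10 = 1*38 - 19 = 19, d_10 = (389 - 19^2)/1 = 28/1 = 28: (m_10, d_10) = (m_1, d_1) = (19, 28), so from here the quotients repeat a_1, ..., a_9; the period length is 9.
Hence the expansion of sqrt(389) is a_0 = 19 followed by the repeating block 1, 2, 1, 1, 1, 1, 2, 1, 38 (period 9).

[19; (1, 2, 1, 1, 1, 1, 2, 1, 38)]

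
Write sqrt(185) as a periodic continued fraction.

Write x_i = (sqrt(185) + m_i)/d_i with (m_0, d_0) = (0, 1). a_0 = floor(sqrt(185)) = 13, since 13^2 = 169 <= 185 < 196 = 14^2.
Iterate m_{i+1} = d_i*a_i - m_i, d_{i+1} = (185 - m_{i+1}^2)/d_i, a_{i+1} = floor((a_0 + m_{i+1})/d_{i+1}):
  m_1 = 1*13 - 0 = 13, d_1 = (185 - 13^2)/1 = 16/1 = 16, a_1 = floor((13 + 13)/16) = 1.
  m_2 = 16*1 - 13 = 3, d_2 = (185 - 3^2)/16 = 176/16 = 11, a_2 = floor((13 + 3)/11) = 1.
  m_3 = 11*1 - 3 = 8, d_3 = (185 - 8^2)/11 = 121/11 = 11, a_3 = floor((13 + 8)/11) = 1.
  m_4 = 11*1 - 8 = 3, d_4 = (185 - 3^2)/11 = 176/11 = 16, a_4 = floor((13 + 3)/16) = 1.
  m_5 = 16*1 - 3 = 13, d_5 = (185 - 13^2)/16 = 16/16 = 1, a_5 = floor((13 + 13)/1) = 26.
  m_6 = 1*26 - 13 = 13, d_6 = (185 - 13^2)/1 = 16/1 = 16: (m_6, d_6) = (m_1, d_1) = (13, 16), so from here the quotients repeat a_1, ..., a_5; the period length is 5.
Hence the expansion of sqrt(185) is a_0 = 13 followed by the repeating block 1, 1, 1, 1, 26 (period 5).

[13; (1, 1, 1, 1, 26)]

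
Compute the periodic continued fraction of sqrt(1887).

[43; (2, 3, 1, 1, 1, 3, 2, 86)]

Write x_i = (sqrt(1887) + m_i)/d_i with (m_0, d_0) = (0, 1). a_0 = floor(sqrt(1887)) = 43, since 43^2 = 1849 <= 1887 < 1936 = 44^2.
Iterate m_{i+1} = d_i*a_i - m_i, d_{i+1} = (1887 - m_{i+1}^2)/d_i, a_{i+1} = floor((a_0 + m_{i+1})/d_{i+1}):
  m_1 = 1*43 - 0 = 43, d_1 = (1887 - 43^2)/1 = 38/1 = 38, a_1 = floor((43 + 43)/38) = 2.
  m_2 = 38*2 - 43 = 33, d_2 = (1887 - 33^2)/38 = 798/38 = 21, a_2 = floor((43 + 33)/21) = 3.
  m_3 = 21*3 - 33 = 30, d_3 = (1887 - 30^2)/21 = 987/21 = 47, a_3 = floor((43 + 30)/47) = 1.
  m_4 = 47*1 - 30 = 17, d_4 = (1887 - 17^2)/47 = 1598/47 = 34, a_4 = floor((43 + 17)/34) = 1.
  m_5 = 34*1 - 17 = 17, d_5 = (1887 - 17^2)/34 = 1598/34 = 47, a_5 = floor((43 + 17)/47) = 1.
  m_6 = 47*1 - 17 = 30, d_6 = (1887 - 30^2)/47 = 987/47 = 21, a_6 = floor((43 + 30)/21) = 3.
  m_7 = 21*3 - 30 = 33, d_7 = (1887 - 33^2)/21 = 798/21 = 38, a_7 = floor((43 + 33)/38) = 2.
  m_8 = 38*2 - 33 = 43, d_8 = (1887 - 43^2)/38 = 38/38 = 1, a_8 = floor((43 + 43)/1) = 86.
  m_9 = 1*86 - 43 = 43, d_9 = (1887 - 43^2)/1 = 38/1 = 38: (m_9, d_9) = (m_1, d_1) = (43, 38), so from here the quotients repeat a_1, ..., a_8; the period length is 8.
Hence the expansion of sqrt(1887) is a_0 = 43 followed by the repeating block 2, 3, 1, 1, 1, 3, 2, 86 (period 8).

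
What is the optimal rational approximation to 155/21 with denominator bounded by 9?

59/8

Expand x = 155/21 as a continued fraction with the Euclidean algorithm:
  155 = 7*21 + 8, so a_0 = 7.
  21 = 2*8 + 5, so a_1 = 2.
  8 = 1*5 + 3, so a_2 = 1.
  5 = 1*3 + 2, so a_3 = 1.
  3 = 1*2 + 1, so a_4 = 1.
  2 = 2*1 + 0, so a_5 = 2.
so x = [7; 2, 1, 1, 1, 2].
Convergents (p_i = a_i*p_{i-1} + p_{i-2}, q_i = a_i*q_{i-1} + q_{i-2} with p_{-2}=0, p_{-1}=1, q_{-2}=1, q_{-1}=0), until the denominator exceeds 9:
  i=0: a_0=7, p_0 = 7*1 + 0 = 7, q_0 = 7*0 + 1 = 1.
  i=1: a_1=2, p_1 = 2*7 + 1 = 15, q_1 = 2*1 + 0 = 2.
  i=2: a_2=1, p_2 = 1*15 + 7 = 22, q_2 = 1*2 + 1 = 3.
  i=3: a_3=1, p_3 = 1*22 + 15 = 37, q_3 = 1*3 + 2 = 5.
  i=4: a_4=1, p_4 = 1*37 + 22 = 59, q_4 = 1*5 + 3 = 8.
  i=5: a_5=2, p_5 = 2*59 + 37 = 155, q_5 = 2*8 + 5 = 21.
q_5 = 21 > 9, so the last convergent with denominator <= 9 is p_4/q_4 = 59/8.
The closest fraction with denominator <= 9 is either p_4/q_4 or the intermediate fraction (k*p_4 + p_3)/(k*q_4 + q_3) with the largest k >= 1 whose denominator stays <= 9; these approach x as k grows, and every other convergent or intermediate fraction in range is farther away.
Largest k: floor((9 - q_3)/q_4) = floor((9 - 5)/8) = 0.
Since k = 0, no intermediate fraction beyond p_4/q_4 has denominator <= 9, so the convergent 59/8 is the closest (its error is |155*8 - 59*21|/(21*8) = 1/168).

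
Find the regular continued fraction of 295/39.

[7; 1, 1, 3, 2, 2]

Run the Euclidean algorithm on 295 and 39; the successive quotients are the partial quotients a_0, a_1, ... (each step inverts the fractional part left over by the previous one):
  295 = 7*39 + 22, so a_0 = 7.
  39 = 1*22 + 17, so a_1 = 1.
  22 = 1*17 + 5, so a_2 = 1.
  17 = 3*5 + 2, so a_3 = 3.
  5 = 2*2 + 1, so a_4 = 2.
  2 = 2*1 + 0, so a_5 = 2.
The remainder reaches 0 after 6 divisions, so the expansion has 6 partial quotients, read off in order.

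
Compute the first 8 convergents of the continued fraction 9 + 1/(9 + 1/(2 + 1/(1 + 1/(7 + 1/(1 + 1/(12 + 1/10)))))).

9/1, 82/9, 173/19, 255/28, 1958/215, 2213/243, 28514/3131, 287353/31553

Using the convergent recurrence p_i = a_i*p_{i-1} + p_{i-2}, q_i = a_i*q_{i-1} + q_{i-2} with p_{-2}=0, p_{-1}=1, q_{-2}=1, q_{-1}=0:
  i=0: a_0=9, p_0 = 9*1 + 0 = 9, q_0 = 9*0 + 1 = 1.
  i=1: a_1=9, p_1 = 9*9 + 1 = 82, q_1 = 9*1 + 0 = 9.
  i=2: a_2=2, p_2 = 2*82 + 9 = 173, q_2 = 2*9 + 1 = 19.
  i=3: a_3=1, p_3 = 1*173 + 82 = 255, q_3 = 1*19 + 9 = 28.
  i=4: a_4=7, p_4 = 7*255 + 173 = 1958, q_4 = 7*28 + 19 = 215.
  i=5: a_5=1, p_5 = 1*1958 + 255 = 2213, q_5 = 1*215 + 28 = 243.
  i=6: a_6=12, p_6 = 12*2213 + 1958 = 28514, q_6 = 12*243 + 215 = 3131.
  i=7: a_7=10, p_7 = 10*28514 + 2213 = 287353, q_7 = 10*3131 + 243 = 31553.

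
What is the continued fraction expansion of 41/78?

[0; 1, 1, 9, 4]

Run the Euclidean algorithm on 41 and 78; the successive quotients are the partial quotients a_0, a_1, ... (each step inverts the fractional part left over by the previous one):
  41 = 0*78 + 41, so a_0 = 0.
  78 = 1*41 + 37, so a_1 = 1.
  41 = 1*37 + 4, so a_2 = 1.
  37 = 9*4 + 1, so a_3 = 9.
  4 = 4*1 + 0, so a_4 = 4.
The remainder reaches 0 after 5 divisions, so the expansion has 5 partial quotients, read off in order.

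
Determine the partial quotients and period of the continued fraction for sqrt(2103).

[45; (1, 6, 15, 6, 1, 90)]

Write x_i = (sqrt(2103) + m_i)/d_i with (m_0, d_0) = (0, 1). a_0 = floor(sqrt(2103)) = 45, since 45^2 = 2025 <= 2103 < 2116 = 46^2.
Iterate m_{i+1} = d_i*a_i - m_i, d_{i+1} = (2103 - m_{i+1}^2)/d_i, a_{i+1} = floor((a_0 + m_{i+1})/d_{i+1}):
  m_1 = 1*45 - 0 = 45, d_1 = (2103 - 45^2)/1 = 78/1 = 78, a_1 = floor((45 + 45)/78) = 1.
  m_2 = 78*1 - 45 = 33, d_2 = (2103 - 33^2)/78 = 1014/78 = 13, a_2 = floor((45 + 33)/13) = 6.
  m_3 = 13*6 - 33 = 45, d_3 = (2103 - 45^2)/13 = 78/13 = 6, a_3 = floor((45 + 45)/6) = 15.
  m_4 = 6*15 - 45 = 45, d_4 = (2103 - 45^2)/6 = 78/6 = 13, a_4 = floor((45 + 45)/13) = 6.
  m_5 = 13*6 - 45 = 33, d_5 = (2103 - 33^2)/13 = 1014/13 = 78, a_5 = floor((45 + 33)/78) = 1.
  m_6 = 78*1 - 33 = 45, d_6 = (2103 - 45^2)/78 = 78/78 = 1, a_6 = floor((45 + 45)/1) = 90.
  m_7 = 1*90 - 45 = 45, d_7 = (2103 - 45^2)/1 = 78/1 = 78: (m_7, d_7) = (m_1, d_1) = (45, 78), so from here the quotients repeat a_1, ..., a_6; the period length is 6.
Hence the expansion of sqrt(2103) is a_0 = 45 followed by the repeating block 1, 6, 15, 6, 1, 90 (period 6).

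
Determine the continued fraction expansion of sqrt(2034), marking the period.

Write x_i = (sqrt(2034) + m_i)/d_i with (m_0, d_0) = (0, 1). a_0 = floor(sqrt(2034)) = 45, since 45^2 = 2025 <= 2034 < 2116 = 46^2.
Iterate m_{i+1} = d_i*a_i - m_i, d_{i+1} = (2034 - m_{i+1}^2)/d_i, a_{i+1} = floor((a_0 + m_{i+1})/d_{i+1}):
  m_1 = 1*45 - 0 = 45, d_1 = (2034 - 45^2)/1 = 9/1 = 9, a_1 = floor((45 + 45)/9) = 10.
  m_2 = 9*10 - 45 = 45, d_2 = (2034 - 45^2)/9 = 9/9 = 1, a_2 = floor((45 + 45)/1) = 90.
  m_3 = 1*90 - 45 = 45, d_3 = (2034 - 45^2)/1 = 9/1 = 9: (m_3, d_3) = (m_1, d_1) = (45, 9), so from here the quotients repeat a_1, a_2; the period length is 2.
Hence the expansion of sqrt(2034) is a_0 = 45 followed by the repeating block 10, 90 (period 2).

[45; (10, 90)]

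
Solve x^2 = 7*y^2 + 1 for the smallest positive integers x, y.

(x, y) = (8, 3)

First expand sqrt(7) as a continued fraction. With x_i = (sqrt(7) + m_i)/d_i and (m_0, d_0) = (0, 1): a_0 = floor(sqrt(7)) = 2, since 2^2 = 4 <= 7 < 9 = 3^2.
Iterate m_{i+1} = d_i*a_i - m_i, d_{i+1} = (7 - m_{i+1}^2)/d_i, a_{i+1} = floor((a_0 + m_{i+1})/d_{i+1}):
  m_1 = 1*2 - 0 = 2, d_1 = (7 - 2^2)/1 = 3/1 = 3, a_1 = floor((2 + 2)/3) = 1.
  m_2 = 3*1 - 2 = 1, d_2 = (7 - 1^2)/3 = 6/3 = 2, a_2 = floor((2 + 1)/2) = 1.
  m_3 = 2*1 - 1 = 1, d_3 = (7 - 1^2)/2 = 6/2 = 3, a_3 = floor((2 + 1)/3) = 1.
  m_4 = 3*1 - 1 = 2, d_4 = (7 - 2^2)/3 = 3/3 = 1, a_4 = floor((2 + 2)/1) = 4.
  m_5 = 1*4 - 2 = 2, d_5 = (7 - 2^2)/1 = 3/1 = 3: (m_5, d_5) = (m_1, d_1) = (2, 3), so from here the quotients repeat a_1, ..., a_4; the period length is 4.
So sqrt(7) = [2; (1, 1, 1, 4)] with period length k = 4.
k is even, so the fundamental solution of x^2 - 7y^2 = 1 is (p_{k-1}, q_{k-1}) = (p_3, q_3); compute convergents through index 3.
Convergents (p_i = a_i*p_{i-1} + p_{i-2}, q_i = a_i*q_{i-1} + q_{i-2} with p_{-2}=0, p_{-1}=1, q_{-2}=1, q_{-1}=0):
  i=0: a_0=2, p_0 = 2*1 + 0 = 2, q_0 = 2*0 + 1 = 1.
  i=1: a_1=1, p_1 = 1*2 + 1 = 3, q_1 = 1*1 + 0 = 1.
  i=2: a_2=1, p_2 = 1*3 + 2 = 5, q_2 = 1*1 + 1 = 2.
  i=3: a_3=1, p_3 = 1*5 + 3 = 8, q_3 = 1*2 + 1 = 3.
Check: 8^2 - 7*3^2 = 64 - 63 = 1, so (x, y) = (8, 3) solves the equation, and by the theorem it is the least positive solution.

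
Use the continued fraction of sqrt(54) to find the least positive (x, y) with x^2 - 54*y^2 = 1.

(x, y) = (485, 66)

First expand sqrt(54) as a continued fraction. With x_i = (sqrt(54) + m_i)/d_i and (m_0, d_0) = (0, 1): a_0 = floor(sqrt(54)) = 7, since 7^2 = 49 <= 54 < 64 = 8^2.
Iterate m_{i+1} = d_i*a_i - m_i, d_{i+1} = (54 - m_{i+1}^2)/d_i, a_{i+1} = floor((a_0 + m_{i+1})/d_{i+1}):
  m_1 = 1*7 - 0 = 7, d_1 = (54 - 7^2)/1 = 5/1 = 5, a_1 = floor((7 + 7)/5) = 2.
  m_2 = 5*2 - 7 = 3, d_2 = (54 - 3^2)/5 = 45/5 = 9, a_2 = floor((7 + 3)/9) = 1.
  m_3 = 9*1 - 3 = 6, d_3 = (54 - 6^2)/9 = 18/9 = 2, a_3 = floor((7 + 6)/2) = 6.
  m_4 = 2*6 - 6 = 6, d_4 = (54 - 6^2)/2 = 18/2 = 9, a_4 = floor((7 + 6)/9) = 1.
  m_5 = 9*1 - 6 = 3, d_5 = (54 - 3^2)/9 = 45/9 = 5, a_5 = floor((7 + 3)/5) = 2.
  m_6 = 5*2 - 3 = 7, d_6 = (54 - 7^2)/5 = 5/5 = 1, a_6 = floor((7 + 7)/1) = 14.
  m_7 = 1*14 - 7 = 7, d_7 = (54 - 7^2)/1 = 5/1 = 5: (m_7, d_7) = (m_1, d_1) = (7, 5), so from here the quotients repeat a_1, ..., a_6; the period length is 6.
So sqrt(54) = [7; (2, 1, 6, 1, 2, 14)] with period length k = 6.
k is even, so the fundamental solution of x^2 - 54y^2 = 1 is (p_{k-1}, q_{k-1}) = (p_5, q_5); compute convergents through index 5.
Convergents (p_i = a_i*p_{i-1} + p_{i-2}, q_i = a_i*q_{i-1} + q_{i-2} with p_{-2}=0, p_{-1}=1, q_{-2}=1, q_{-1}=0):
  i=0: a_0=7, p_0 = 7*1 + 0 = 7, q_0 = 7*0 + 1 = 1.
  i=1: a_1=2, p_1 = 2*7 + 1 = 15, q_1 = 2*1 + 0 = 2.
  i=2: a_2=1, p_2 = 1*15 + 7 = 22, q_2 = 1*2 + 1 = 3.
  i=3: a_3=6, p_3 = 6*22 + 15 = 147, q_3 = 6*3 + 2 = 20.
  i=4: a_4=1, p_4 = 1*147 + 22 = 169, q_4 = 1*20 + 3 = 23.
  i=5: a_5=2, p_5 = 2*169 + 147 = 485, q_5 = 2*23 + 20 = 66.
Check: 485^2 - 54*66^2 = 235225 - 235224 = 1, so (x, y) = (485, 66) solves the equation, and by the theorem it is the least positive solution.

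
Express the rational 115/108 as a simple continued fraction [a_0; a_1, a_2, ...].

Run the Euclidean algorithm on 115 and 108; the successive quotients are the partial quotients a_0, a_1, ... (each step inverts the fractional part left over by the previous one):
  115 = 1*108 + 7, so a_0 = 1.
  108 = 15*7 + 3, so a_1 = 15.
  7 = 2*3 + 1, so a_2 = 2.
  3 = 3*1 + 0, so a_3 = 3.
The remainder reaches 0 after 4 divisions, so the expansion has 4 partial quotients, read off in order.

[1; 15, 2, 3]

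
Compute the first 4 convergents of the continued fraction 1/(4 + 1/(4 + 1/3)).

0/1, 1/4, 4/17, 13/55

Using the convergent recurrence p_i = a_i*p_{i-1} + p_{i-2}, q_i = a_i*q_{i-1} + q_{i-2} with p_{-2}=0, p_{-1}=1, q_{-2}=1, q_{-1}=0:
  i=0: a_0=0, p_0 = 0*1 + 0 = 0, q_0 = 0*0 + 1 = 1.
  i=1: a_1=4, p_1 = 4*0 + 1 = 1, q_1 = 4*1 + 0 = 4.
  i=2: a_2=4, p_2 = 4*1 + 0 = 4, q_2 = 4*4 + 1 = 17.
  i=3: a_3=3, p_3 = 3*4 + 1 = 13, q_3 = 3*17 + 4 = 55.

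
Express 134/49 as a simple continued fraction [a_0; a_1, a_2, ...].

[2; 1, 2, 1, 3, 3]

Run the Euclidean algorithm on 134 and 49; the successive quotients are the partial quotients a_0, a_1, ... (each step inverts the fractional part left over by the previous one):
  134 = 2*49 + 36, so a_0 = 2.
  49 = 1*36 + 13, so a_1 = 1.
  36 = 2*13 + 10, so a_2 = 2.
  13 = 1*10 + 3, so a_3 = 1.
  10 = 3*3 + 1, so a_4 = 3.
  3 = 3*1 + 0, so a_5 = 3.
The remainder reaches 0 after 6 divisions, so the expansion has 6 partial quotients, read off in order.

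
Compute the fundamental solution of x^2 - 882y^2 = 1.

First expand sqrt(882) as a continued fraction. With x_i = (sqrt(882) + m_i)/d_i and (m_0, d_0) = (0, 1): a_0 = floor(sqrt(882)) = 29, since 29^2 = 841 <= 882 < 900 = 30^2.
Iterate m_{i+1} = d_i*a_i - m_i, d_{i+1} = (882 - m_{i+1}^2)/d_i, a_{i+1} = floor((a_0 + m_{i+1})/d_{i+1}):
  m_1 = 1*29 - 0 = 29, d_1 = (882 - 29^2)/1 = 41/1 = 41, a_1 = floor((29 + 29)/41) = 1.
  m_2 = 41*1 - 29 = 12, d_2 = (882 - 12^2)/41 = 738/41 = 18, a_2 = floor((29 + 12)/18) = 2.
  m_3 = 18*2 - 12 = 24, d_3 = (882 - 24^2)/18 = 306/18 = 17, a_3 = floor((29 + 24)/17) = 3.
  m_4 = 17*3 - 24 = 27, d_4 = (882 - 27^2)/17 = 153/17 = 9, a_4 = floor((29 + 27)/9) = 6.
  m_5 = 9*6 - 27 = 27, d_5 = (882 - 27^2)/9 = 153/9 = 17, a_5 = floor((29 + 27)/17) = 3.
  m_6 = 17*3 - 27 = 24, d_6 = (882 - 24^2)/17 = 306/17 = 18, a_6 = floor((29 + 24)/18) = 2.
  m_7 = 18*2 - 24 = 12, d_7 = (882 - 12^2)/18 = 738/18 = 41, a_7 = floor((29 + 12)/41) = 1.
  m_8 = 41*1 - 12 = 29, d_8 = (882 - 29^2)/41 = 41/41 = 1, a_8 = floor((29 + 29)/1) = 58.
  m_9 = 1*58 - 29 = 29, d_9 = (882 - 29^2)/1 = 41/1 = 41: (m_9, d_9) = (m_1, d_1) = (29, 41), so from here the quotients repeat a_1, ..., a_8; the period length is 8.
So sqrt(882) = [29; (1, 2, 3, 6, 3, 2, 1, 58)] with period length k = 8.
k is even, so the fundamental solution of x^2 - 882y^2 = 1 is (p_{k-1}, q_{k-1}) = (p_7, q_7); compute convergents through index 7.
Convergents (p_i = a_i*p_{i-1} + p_{i-2}, q_i = a_i*q_{i-1} + q_{i-2} with p_{-2}=0, p_{-1}=1, q_{-2}=1, q_{-1}=0):
  i=0: a_0=29, p_0 = 29*1 + 0 = 29, q_0 = 29*0 + 1 = 1.
  i=1: a_1=1, p_1 = 1*29 + 1 = 30, q_1 = 1*1 + 0 = 1.
  i=2: a_2=2, p_2 = 2*30 + 29 = 89, q_2 = 2*1 + 1 = 3.
  i=3: a_3=3, p_3 = 3*89 + 30 = 297, q_3 = 3*3 + 1 = 10.
  i=4: a_4=6, p_4 = 6*297 + 89 = 1871, q_4 = 6*10 + 3 = 63.
  i=5: a_5=3, p_5 = 3*1871 + 297 = 5910, q_5 = 3*63 + 10 = 199.
  i=6: a_6=2, p_6 = 2*5910 + 1871 = 13691, q_6 = 2*199 + 63 = 461.
  i=7: a_7=1, p_7 = 1*13691 + 5910 = 19601, q_7 = 1*461 + 199 = 660.
Check: 19601^2 - 882*660^2 = 384199201 - 384199200 = 1, so (x, y) = (19601, 660) solves the equation, and by the theorem it is the least positive solution.

(x, y) = (19601, 660)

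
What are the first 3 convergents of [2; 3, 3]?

2/1, 7/3, 23/10

Using the convergent recurrence p_i = a_i*p_{i-1} + p_{i-2}, q_i = a_i*q_{i-1} + q_{i-2} with p_{-2}=0, p_{-1}=1, q_{-2}=1, q_{-1}=0:
  i=0: a_0=2, p_0 = 2*1 + 0 = 2, q_0 = 2*0 + 1 = 1.
  i=1: a_1=3, p_1 = 3*2 + 1 = 7, q_1 = 3*1 + 0 = 3.
  i=2: a_2=3, p_2 = 3*7 + 2 = 23, q_2 = 3*3 + 1 = 10.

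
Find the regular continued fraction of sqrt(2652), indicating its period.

[51; (2, 102)]

Write x_i = (sqrt(2652) + m_i)/d_i with (m_0, d_0) = (0, 1). a_0 = floor(sqrt(2652)) = 51, since 51^2 = 2601 <= 2652 < 2704 = 52^2.
Iterate m_{i+1} = d_i*a_i - m_i, d_{i+1} = (2652 - m_{i+1}^2)/d_i, a_{i+1} = floor((a_0 + m_{i+1})/d_{i+1}):
  m_1 = 1*51 - 0 = 51, d_1 = (2652 - 51^2)/1 = 51/1 = 51, a_1 = floor((51 + 51)/51) = 2.
  m_2 = 51*2 - 51 = 51, d_2 = (2652 - 51^2)/51 = 51/51 = 1, a_2 = floor((51 + 51)/1) = 102.
  m_3 = 1*102 - 51 = 51, d_3 = (2652 - 51^2)/1 = 51/1 = 51: (m_3, d_3) = (m_1, d_1) = (51, 51), so from here the quotients repeat a_1, a_2; the period length is 2.
Hence the expansion of sqrt(2652) is a_0 = 51 followed by the repeating block 2, 102 (period 2).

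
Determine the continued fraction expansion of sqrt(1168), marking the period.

[34; (5, 1, 2, 7, 4, 7, 2, 1, 5, 68)]

Write x_i = (sqrt(1168) + m_i)/d_i with (m_0, d_0) = (0, 1). a_0 = floor(sqrt(1168)) = 34, since 34^2 = 1156 <= 1168 < 1225 = 35^2.
Iterate m_{i+1} = d_i*a_i - m_i, d_{i+1} = (1168 - m_{i+1}^2)/d_i, a_{i+1} = floor((a_0 + m_{i+1})/d_{i+1}):
  m_1 = 1*34 - 0 = 34, d_1 = (1168 - 34^2)/1 = 12/1 = 12, a_1 = floor((34 + 34)/12) = 5.
  m_2 = 12*5 - 34 = 26, d_2 = (1168 - 26^2)/12 = 492/12 = 41, a_2 = floor((34 + 26)/41) = 1.
  m_3 = 41*1 - 26 = 15, d_3 = (1168 - 15^2)/41 = 943/41 = 23, a_3 = floor((34 + 15)/23) = 2.
  m_4 = 23*2 - 15 = 31, d_4 = (1168 - 31^2)/23 = 207/23 = 9, a_4 = floor((34 + 31)/9) = 7.
  m_5 = 9*7 - 31 = 32, d_5 = (1168 - 32^2)/9 = 144/9 = 16, a_5 = floor((34 + 32)/16) = 4.
  m_6 = 16*4 - 32 = 32, d_6 = (1168 - 32^2)/16 = 144/16 = 9, a_6 = floor((34 + 32)/9) = 7.
  m_7 = 9*7 - 32 = 31, d_7 = (1168 - 31^2)/9 = 207/9 = 23, a_7 = floor((34 + 31)/23) = 2.
  m_8 = 23*2 - 31 = 15, d_8 = (1168 - 15^2)/23 = 943/23 = 41, a_8 = floor((34 + 15)/41) = 1.
  m_9 = 41*1 - 15 = 26, d_9 = (1168 - 26^2)/41 = 492/41 = 12, a_9 = floor((34 + 26)/12) = 5.
  m_10 = 12*5 - 26 = 34, d_10 = (1168 - 34^2)/12 = 12/12 = 1, a_10 = floor((34 + 34)/1) = 68.
  m_11 = 1*68 - 34 = 34, d_11 = (1168 - 34^2)/1 = 12/1 = 12: (m_11, d_11) = (m_1, d_1) = (34, 12), so from here the quotients repeat a_1, ..., a_10; the period length is 10.
Hence the expansion of sqrt(1168) is a_0 = 34 followed by the repeating block 5, 1, 2, 7, 4, 7, 2, 1, 5, 68 (period 10).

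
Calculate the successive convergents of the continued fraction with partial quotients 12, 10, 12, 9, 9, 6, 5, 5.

12/1, 121/10, 1464/121, 13297/1099, 121137/10012, 740119/61171, 3821732/315867, 19848779/1640506

Using the convergent recurrence p_i = a_i*p_{i-1} + p_{i-2}, q_i = a_i*q_{i-1} + q_{i-2} with p_{-2}=0, p_{-1}=1, q_{-2}=1, q_{-1}=0:
  i=0: a_0=12, p_0 = 12*1 + 0 = 12, q_0 = 12*0 + 1 = 1.
  i=1: a_1=10, p_1 = 10*12 + 1 = 121, q_1 = 10*1 + 0 = 10.
  i=2: a_2=12, p_2 = 12*121 + 12 = 1464, q_2 = 12*10 + 1 = 121.
  i=3: a_3=9, p_3 = 9*1464 + 121 = 13297, q_3 = 9*121 + 10 = 1099.
  i=4: a_4=9, p_4 = 9*13297 + 1464 = 121137, q_4 = 9*1099 + 121 = 10012.
  i=5: a_5=6, p_5 = 6*121137 + 13297 = 740119, q_5 = 6*10012 + 1099 = 61171.
  i=6: a_6=5, p_6 = 5*740119 + 121137 = 3821732, q_6 = 5*61171 + 10012 = 315867.
  i=7: a_7=5, p_7 = 5*3821732 + 740119 = 19848779, q_7 = 5*315867 + 61171 = 1640506.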